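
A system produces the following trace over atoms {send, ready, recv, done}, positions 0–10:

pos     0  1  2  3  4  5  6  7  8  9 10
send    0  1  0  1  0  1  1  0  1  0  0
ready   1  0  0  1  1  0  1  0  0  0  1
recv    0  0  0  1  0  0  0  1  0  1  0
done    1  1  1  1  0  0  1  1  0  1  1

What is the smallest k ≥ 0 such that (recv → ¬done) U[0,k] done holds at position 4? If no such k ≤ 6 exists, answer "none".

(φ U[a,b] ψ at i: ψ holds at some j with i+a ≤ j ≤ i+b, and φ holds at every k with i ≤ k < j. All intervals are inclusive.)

2

Need earliest j ≥ 4 with done, and (recv → ¬done) at every k in [4,j-1].
  j=4: rhs fails.
  j=5: rhs fails.
  j=6: rhs holds; lhs holds on [4,5]. k = 2.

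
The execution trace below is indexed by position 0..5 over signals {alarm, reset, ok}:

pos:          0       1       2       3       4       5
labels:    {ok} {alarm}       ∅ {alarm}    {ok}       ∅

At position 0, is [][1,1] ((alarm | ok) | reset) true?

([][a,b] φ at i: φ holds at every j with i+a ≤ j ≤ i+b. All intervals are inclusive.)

Check ((alarm | ok) | reset) at every j in [1,1]:
  j=1: true
All positions satisfy it → formula holds.

Holds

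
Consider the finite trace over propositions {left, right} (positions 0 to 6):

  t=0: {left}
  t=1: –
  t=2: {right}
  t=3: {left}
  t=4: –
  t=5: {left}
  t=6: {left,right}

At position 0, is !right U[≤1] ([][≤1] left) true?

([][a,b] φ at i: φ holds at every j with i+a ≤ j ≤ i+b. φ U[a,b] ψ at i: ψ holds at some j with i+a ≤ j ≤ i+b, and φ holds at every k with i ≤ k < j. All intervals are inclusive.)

Does not hold

Need some j in [0,1] with [][≤1] left, and !right at every k in [0,j-1].
  j=0: [][≤1] left — fails at 1.
  j=1: [][≤1] left — fails at 1.
No j in the window works → until fails.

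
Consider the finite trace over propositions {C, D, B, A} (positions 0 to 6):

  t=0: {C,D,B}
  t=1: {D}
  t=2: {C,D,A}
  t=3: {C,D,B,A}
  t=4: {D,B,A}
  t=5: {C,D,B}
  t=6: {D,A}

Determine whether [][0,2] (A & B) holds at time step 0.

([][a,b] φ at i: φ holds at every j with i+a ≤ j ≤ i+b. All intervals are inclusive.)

Check (A & B) at every j in [0,2]:
  j=0: false
  j=1: false
  j=2: false
Fails at j=0 → formula fails.

No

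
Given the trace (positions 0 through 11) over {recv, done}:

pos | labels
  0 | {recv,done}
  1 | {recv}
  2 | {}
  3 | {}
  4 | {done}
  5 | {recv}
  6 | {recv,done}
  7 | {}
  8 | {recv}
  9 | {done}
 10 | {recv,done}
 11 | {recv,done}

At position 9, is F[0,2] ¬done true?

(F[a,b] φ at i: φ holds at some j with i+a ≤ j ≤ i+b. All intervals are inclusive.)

No

Check ¬done at each j in [9,11]:
  j=9: false
  j=10: false
  j=11: false
No position in the window satisfies it → formula fails.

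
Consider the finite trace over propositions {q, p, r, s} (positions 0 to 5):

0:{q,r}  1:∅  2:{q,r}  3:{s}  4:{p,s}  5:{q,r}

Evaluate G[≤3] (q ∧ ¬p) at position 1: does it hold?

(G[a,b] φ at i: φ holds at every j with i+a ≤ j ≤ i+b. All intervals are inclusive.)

Check (q ∧ ¬p) at every j in [1,4]:
  j=1: false
  j=2: true
  j=3: false
  j=4: false
Fails at j=1 → formula fails.

False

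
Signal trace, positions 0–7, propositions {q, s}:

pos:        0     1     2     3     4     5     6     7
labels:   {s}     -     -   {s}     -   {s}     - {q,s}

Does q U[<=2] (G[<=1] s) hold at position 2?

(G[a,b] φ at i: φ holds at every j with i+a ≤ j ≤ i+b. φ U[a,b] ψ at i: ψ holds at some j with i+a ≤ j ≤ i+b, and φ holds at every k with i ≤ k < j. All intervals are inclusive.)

False

Need some j in [2,4] with G[<=1] s, and q at every k in [2,j-1].
  j=2: G[<=1] s — fails at 2.
  j=3: G[<=1] s — fails at 4.
  j=4: G[<=1] s — fails at 4.
No j in the window works → until fails.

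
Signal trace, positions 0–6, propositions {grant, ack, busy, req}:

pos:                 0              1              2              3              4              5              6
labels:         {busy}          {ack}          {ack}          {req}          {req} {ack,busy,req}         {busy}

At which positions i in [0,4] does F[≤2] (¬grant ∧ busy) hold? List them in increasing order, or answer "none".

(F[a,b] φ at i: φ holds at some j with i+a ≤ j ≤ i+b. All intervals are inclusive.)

Evaluate at each i in [0,4]:
  i=0: ✓ (witness j=0)
  i=1: ✗ (none in [1,3])
  i=2: ✗ (none in [2,4])
  i=3: ✓ (witness j=5)
  i=4: ✓ (witness j=5)

0, 3, 4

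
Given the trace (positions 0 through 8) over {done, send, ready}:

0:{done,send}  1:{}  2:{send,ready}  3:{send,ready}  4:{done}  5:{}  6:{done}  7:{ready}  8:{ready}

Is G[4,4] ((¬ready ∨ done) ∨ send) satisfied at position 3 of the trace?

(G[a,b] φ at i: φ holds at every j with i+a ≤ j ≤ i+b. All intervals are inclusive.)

Does not hold

Check ((¬ready ∨ done) ∨ send) at every j in [7,7]:
  j=7: false
Fails at j=7 → formula fails.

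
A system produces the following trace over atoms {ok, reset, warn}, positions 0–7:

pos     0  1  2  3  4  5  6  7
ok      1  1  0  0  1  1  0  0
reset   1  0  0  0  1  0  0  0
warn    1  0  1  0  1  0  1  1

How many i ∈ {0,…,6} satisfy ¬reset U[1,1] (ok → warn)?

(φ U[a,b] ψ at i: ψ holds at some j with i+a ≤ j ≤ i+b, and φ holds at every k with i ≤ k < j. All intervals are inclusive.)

5

Evaluate at each i in [0,6]:
  i=0: ✗ (no rhs in [1,1])
  i=1: ✓ (rhs at j=2; lhs holds on [1,1])
  i=2: ✓ (rhs at j=3; lhs holds on [2,2])
  i=3: ✓ (rhs at j=4; lhs holds on [3,3])
  i=4: ✗ (no rhs in [5,5])
  i=5: ✓ (rhs at j=6; lhs holds on [5,5])
  i=6: ✓ (rhs at j=7; lhs holds on [6,6])
Positions where it holds: {1, 2, 3, 5, 6} → 5.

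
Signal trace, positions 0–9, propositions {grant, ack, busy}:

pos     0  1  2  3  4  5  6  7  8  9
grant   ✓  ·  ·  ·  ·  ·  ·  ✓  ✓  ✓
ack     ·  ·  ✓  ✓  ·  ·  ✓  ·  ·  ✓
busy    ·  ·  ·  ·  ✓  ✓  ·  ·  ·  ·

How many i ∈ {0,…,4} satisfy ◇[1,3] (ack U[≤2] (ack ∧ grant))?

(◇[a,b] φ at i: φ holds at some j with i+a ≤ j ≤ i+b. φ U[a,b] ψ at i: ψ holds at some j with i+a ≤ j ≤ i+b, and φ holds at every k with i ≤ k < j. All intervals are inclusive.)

0

Evaluate at each i in [0,4]:
  i=0: ✗ (none in [1,3])
  i=1: ✗ (none in [2,4])
  i=2: ✗ (none in [3,5])
  i=3: ✗ (none in [4,6])
  i=4: ✗ (none in [5,7])
Positions where it holds: {} → 0.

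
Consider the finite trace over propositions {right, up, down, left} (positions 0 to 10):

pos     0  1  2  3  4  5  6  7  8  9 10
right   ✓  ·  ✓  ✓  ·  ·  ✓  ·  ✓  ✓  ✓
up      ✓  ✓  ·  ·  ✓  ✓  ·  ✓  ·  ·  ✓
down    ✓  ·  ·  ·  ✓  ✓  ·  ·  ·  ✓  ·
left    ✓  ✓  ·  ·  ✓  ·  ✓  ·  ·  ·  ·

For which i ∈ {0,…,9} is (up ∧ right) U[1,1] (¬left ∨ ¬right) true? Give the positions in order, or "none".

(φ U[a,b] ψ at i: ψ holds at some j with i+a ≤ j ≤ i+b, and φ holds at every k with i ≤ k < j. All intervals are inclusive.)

0

Evaluate at each i in [0,9]:
  i=0: ✓ (rhs at j=1; lhs holds on [0,0])
  i=1: ✗ (lhs fails at k=1 before rhs at j=2)
  i=2: ✗ (lhs fails at k=2 before rhs at j=3)
  i=3: ✗ (lhs fails at k=3 before rhs at j=4)
  i=4: ✗ (lhs fails at k=4 before rhs at j=5)
  i=5: ✗ (no rhs in [6,6])
  i=6: ✗ (lhs fails at k=6 before rhs at j=7)
  i=7: ✗ (lhs fails at k=7 before rhs at j=8)
  i=8: ✗ (lhs fails at k=8 before rhs at j=9)
  i=9: ✗ (lhs fails at k=9 before rhs at j=10)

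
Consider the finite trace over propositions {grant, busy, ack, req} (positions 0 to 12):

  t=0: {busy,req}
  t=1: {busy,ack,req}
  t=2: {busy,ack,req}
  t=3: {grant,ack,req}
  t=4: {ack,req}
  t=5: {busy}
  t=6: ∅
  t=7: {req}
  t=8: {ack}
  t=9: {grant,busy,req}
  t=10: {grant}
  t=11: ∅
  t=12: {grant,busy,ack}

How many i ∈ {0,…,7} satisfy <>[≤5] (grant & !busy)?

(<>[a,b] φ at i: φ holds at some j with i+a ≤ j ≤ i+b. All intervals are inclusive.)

7

Evaluate at each i in [0,7]:
  i=0: ✓ (witness j=3)
  i=1: ✓ (witness j=3)
  i=2: ✓ (witness j=3)
  i=3: ✓ (witness j=3)
  i=4: ✗ (none in [4,9])
  i=5: ✓ (witness j=10)
  i=6: ✓ (witness j=10)
  i=7: ✓ (witness j=10)
Positions where it holds: {0, 1, 2, 3, 5, 6, 7} → 7.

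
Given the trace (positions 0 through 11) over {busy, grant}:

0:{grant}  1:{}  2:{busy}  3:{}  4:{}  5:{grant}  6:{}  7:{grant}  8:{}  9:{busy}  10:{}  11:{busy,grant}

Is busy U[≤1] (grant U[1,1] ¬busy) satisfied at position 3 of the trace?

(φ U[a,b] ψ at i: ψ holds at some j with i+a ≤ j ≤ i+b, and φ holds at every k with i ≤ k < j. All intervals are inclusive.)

Need some j in [3,4] with (grant U[1,1] ¬busy), and busy at every k in [3,j-1].
  j=3: (grant U[1,1] ¬busy) — fails.
  j=4: (grant U[1,1] ¬busy) — fails.
No j in the window works → until fails.

Does not hold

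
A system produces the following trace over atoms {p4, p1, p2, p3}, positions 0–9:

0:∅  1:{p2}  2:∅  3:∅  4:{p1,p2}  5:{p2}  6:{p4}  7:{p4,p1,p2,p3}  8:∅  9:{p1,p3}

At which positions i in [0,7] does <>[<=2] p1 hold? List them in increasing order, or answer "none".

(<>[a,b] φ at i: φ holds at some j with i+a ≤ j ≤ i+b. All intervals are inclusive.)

Evaluate at each i in [0,7]:
  i=0: ✗ (none in [0,2])
  i=1: ✗ (none in [1,3])
  i=2: ✓ (witness j=4)
  i=3: ✓ (witness j=4)
  i=4: ✓ (witness j=4)
  i=5: ✓ (witness j=7)
  i=6: ✓ (witness j=7)
  i=7: ✓ (witness j=7)

2, 3, 4, 5, 6, 7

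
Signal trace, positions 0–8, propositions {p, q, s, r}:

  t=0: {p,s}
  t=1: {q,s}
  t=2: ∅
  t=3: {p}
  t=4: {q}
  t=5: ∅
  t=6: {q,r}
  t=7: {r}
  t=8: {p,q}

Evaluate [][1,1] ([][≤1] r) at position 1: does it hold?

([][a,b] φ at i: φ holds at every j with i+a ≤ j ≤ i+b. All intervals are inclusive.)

No

Check [][≤1] r at every j in [2,2]:
  j=2: fails at 2
Fails at j=2 → formula fails.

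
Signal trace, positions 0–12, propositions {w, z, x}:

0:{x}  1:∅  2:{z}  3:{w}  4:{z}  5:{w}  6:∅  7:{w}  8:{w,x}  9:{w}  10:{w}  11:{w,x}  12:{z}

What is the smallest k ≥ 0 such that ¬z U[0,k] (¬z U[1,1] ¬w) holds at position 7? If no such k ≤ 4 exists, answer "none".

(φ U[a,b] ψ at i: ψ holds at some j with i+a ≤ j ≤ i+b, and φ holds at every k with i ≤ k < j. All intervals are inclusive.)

4

Need earliest j ≥ 7 with (¬z U[1,1] ¬w), and ¬z at every k in [7,j-1].
  j=7: rhs fails.
  j=8: rhs fails.
  j=9: rhs fails.
  j=10: rhs fails.
  j=11: rhs holds; lhs holds on [7,10]. k = 4.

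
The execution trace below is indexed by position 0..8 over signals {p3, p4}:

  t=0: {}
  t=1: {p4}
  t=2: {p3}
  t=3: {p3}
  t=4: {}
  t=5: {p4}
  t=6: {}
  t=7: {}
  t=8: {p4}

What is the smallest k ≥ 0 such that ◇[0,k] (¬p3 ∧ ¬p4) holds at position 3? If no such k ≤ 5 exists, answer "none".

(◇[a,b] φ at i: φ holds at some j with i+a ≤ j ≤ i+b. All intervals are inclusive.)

1

Scan j = 3,4,… for (¬p3 ∧ ¬p4):
  j=3: fails
  j=4: holds
First hit at j=4, so smallest k = 4-3 = 1.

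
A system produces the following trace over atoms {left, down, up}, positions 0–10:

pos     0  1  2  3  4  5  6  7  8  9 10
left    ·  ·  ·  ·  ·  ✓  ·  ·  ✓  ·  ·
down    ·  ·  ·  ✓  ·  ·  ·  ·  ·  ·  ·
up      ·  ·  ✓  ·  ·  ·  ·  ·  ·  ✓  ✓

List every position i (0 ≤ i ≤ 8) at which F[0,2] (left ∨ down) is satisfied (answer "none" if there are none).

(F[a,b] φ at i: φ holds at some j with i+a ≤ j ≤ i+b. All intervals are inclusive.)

1, 2, 3, 4, 5, 6, 7, 8

Evaluate at each i in [0,8]:
  i=0: ✗ (none in [0,2])
  i=1: ✓ (witness j=3)
  i=2: ✓ (witness j=3)
  i=3: ✓ (witness j=3)
  i=4: ✓ (witness j=5)
  i=5: ✓ (witness j=5)
  i=6: ✓ (witness j=8)
  i=7: ✓ (witness j=8)
  i=8: ✓ (witness j=8)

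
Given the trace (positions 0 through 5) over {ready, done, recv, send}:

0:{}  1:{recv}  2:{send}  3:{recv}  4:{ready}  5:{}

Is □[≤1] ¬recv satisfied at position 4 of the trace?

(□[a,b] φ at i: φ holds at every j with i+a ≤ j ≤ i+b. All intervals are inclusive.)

Holds

Check ¬recv at every j in [4,5]:
  j=4: true
  j=5: true
All positions satisfy it → formula holds.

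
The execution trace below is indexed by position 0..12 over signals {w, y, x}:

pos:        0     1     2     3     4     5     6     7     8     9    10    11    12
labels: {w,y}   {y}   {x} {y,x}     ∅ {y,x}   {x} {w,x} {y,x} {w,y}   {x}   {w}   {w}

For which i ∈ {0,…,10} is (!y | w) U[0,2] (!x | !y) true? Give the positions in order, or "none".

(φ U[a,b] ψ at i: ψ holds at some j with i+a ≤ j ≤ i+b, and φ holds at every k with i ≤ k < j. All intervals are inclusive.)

0, 1, 2, 4, 6, 7, 9, 10

Evaluate at each i in [0,10]:
  i=0: ✓ (rhs at j=0)
  i=1: ✓ (rhs at j=1)
  i=2: ✓ (rhs at j=2)
  i=3: ✗ (lhs fails at k=3 before rhs at j=4)
  i=4: ✓ (rhs at j=4)
  i=5: ✗ (lhs fails at k=5 before rhs at j=6)
  i=6: ✓ (rhs at j=6)
  i=7: ✓ (rhs at j=7)
  i=8: ✗ (lhs fails at k=8 before rhs at j=9)
  i=9: ✓ (rhs at j=9)
  i=10: ✓ (rhs at j=10)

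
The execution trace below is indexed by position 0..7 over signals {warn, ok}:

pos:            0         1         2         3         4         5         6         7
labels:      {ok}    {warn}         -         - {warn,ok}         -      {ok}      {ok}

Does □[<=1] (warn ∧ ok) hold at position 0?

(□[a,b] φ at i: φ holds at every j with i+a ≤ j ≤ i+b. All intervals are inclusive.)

Does not hold

Check (warn ∧ ok) at every j in [0,1]:
  j=0: false
  j=1: false
Fails at j=0 → formula fails.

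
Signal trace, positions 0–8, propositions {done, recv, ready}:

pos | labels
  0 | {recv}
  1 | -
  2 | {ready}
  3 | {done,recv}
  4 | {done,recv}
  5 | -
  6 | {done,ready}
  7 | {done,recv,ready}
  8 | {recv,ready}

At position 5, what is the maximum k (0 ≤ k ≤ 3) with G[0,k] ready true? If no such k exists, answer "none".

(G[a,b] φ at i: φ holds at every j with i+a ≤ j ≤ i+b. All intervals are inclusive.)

ready must hold from j=5 onward; find where it first fails.
  j=5: fails → no k works.

none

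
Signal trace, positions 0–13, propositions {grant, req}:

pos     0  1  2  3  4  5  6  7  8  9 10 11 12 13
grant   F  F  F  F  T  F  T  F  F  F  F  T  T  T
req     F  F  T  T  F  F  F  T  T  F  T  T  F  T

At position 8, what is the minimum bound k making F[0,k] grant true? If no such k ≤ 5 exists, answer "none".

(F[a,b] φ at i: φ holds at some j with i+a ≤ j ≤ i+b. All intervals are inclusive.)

3

Scan j = 8,9,… for grant:
  j=8: fails
  j=9: fails
  j=10: fails
  j=11: holds
First hit at j=11, so smallest k = 11-8 = 3.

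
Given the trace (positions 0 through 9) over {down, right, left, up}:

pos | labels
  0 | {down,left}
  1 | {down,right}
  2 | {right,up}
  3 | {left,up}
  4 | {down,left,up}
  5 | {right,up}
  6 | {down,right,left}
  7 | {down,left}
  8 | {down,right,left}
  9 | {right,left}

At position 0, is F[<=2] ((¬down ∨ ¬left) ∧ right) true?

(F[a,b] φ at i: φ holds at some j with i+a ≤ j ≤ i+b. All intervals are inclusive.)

Yes

Check ((¬down ∨ ¬left) ∧ right) at each j in [0,2]:
  j=0: false
  j=1: true
  j=2: true
Found at j=1 → formula holds.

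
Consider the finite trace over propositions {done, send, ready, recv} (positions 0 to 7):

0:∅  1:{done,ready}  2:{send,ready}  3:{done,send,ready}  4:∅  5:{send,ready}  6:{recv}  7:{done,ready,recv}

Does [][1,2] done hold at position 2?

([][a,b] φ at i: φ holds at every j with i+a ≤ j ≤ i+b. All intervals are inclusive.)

No

Check done at every j in [3,4]:
  j=3: true
  j=4: false
Fails at j=4 → formula fails.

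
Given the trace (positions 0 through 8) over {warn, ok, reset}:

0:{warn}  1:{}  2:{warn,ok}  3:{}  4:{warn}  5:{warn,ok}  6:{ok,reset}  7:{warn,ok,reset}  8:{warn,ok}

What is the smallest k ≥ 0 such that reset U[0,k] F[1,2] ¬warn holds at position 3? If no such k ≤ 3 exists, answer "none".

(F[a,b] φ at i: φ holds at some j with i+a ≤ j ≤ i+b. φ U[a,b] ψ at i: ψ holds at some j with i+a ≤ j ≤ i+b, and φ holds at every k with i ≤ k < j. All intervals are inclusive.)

Need earliest j ≥ 3 with F[1,2] ¬warn, and reset at every k in [3,j-1].
  j=3: rhs fails.
  j=4: rhs holds but lhs fails at k=3.
  j=5: rhs holds but lhs fails at k=3.
  j=6: rhs fails.
No witness within the range → none.

none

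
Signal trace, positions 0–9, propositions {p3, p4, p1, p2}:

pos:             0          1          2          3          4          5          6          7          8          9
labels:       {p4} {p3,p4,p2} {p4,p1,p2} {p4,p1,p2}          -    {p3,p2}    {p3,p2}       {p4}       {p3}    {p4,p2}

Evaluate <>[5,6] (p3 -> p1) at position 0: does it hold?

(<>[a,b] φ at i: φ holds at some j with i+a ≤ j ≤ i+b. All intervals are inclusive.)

Does not hold

Check (p3 -> p1) at each j in [5,6]:
  j=5: false
  j=6: false
No position in the window satisfies it → formula fails.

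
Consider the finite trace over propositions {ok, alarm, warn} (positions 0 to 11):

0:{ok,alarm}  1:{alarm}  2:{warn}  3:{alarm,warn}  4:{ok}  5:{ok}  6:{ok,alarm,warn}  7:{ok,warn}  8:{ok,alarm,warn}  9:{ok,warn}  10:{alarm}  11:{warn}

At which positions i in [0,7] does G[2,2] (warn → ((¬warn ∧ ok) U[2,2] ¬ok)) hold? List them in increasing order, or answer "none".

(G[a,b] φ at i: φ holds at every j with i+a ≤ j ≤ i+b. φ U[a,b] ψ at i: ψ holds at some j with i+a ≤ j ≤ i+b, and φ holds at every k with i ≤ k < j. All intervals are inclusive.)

Evaluate at each i in [0,7]:
  i=0: ✗ (fails at j=2)
  i=1: ✗ (fails at j=3)
  i=2: ✓ (all of [4,4])
  i=3: ✓ (all of [5,5])
  i=4: ✗ (fails at j=6)
  i=5: ✗ (fails at j=7)
  i=6: ✗ (fails at j=8)
  i=7: ✗ (fails at j=9)

2, 3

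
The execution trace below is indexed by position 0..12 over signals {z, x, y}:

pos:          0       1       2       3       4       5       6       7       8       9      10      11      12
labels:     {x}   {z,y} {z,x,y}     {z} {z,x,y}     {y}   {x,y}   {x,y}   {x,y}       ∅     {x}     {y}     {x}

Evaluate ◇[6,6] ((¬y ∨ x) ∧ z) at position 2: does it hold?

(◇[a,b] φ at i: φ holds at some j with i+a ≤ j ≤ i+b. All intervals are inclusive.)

Check ((¬y ∨ x) ∧ z) at each j in [8,8]:
  j=8: false
No position in the window satisfies it → formula fails.

False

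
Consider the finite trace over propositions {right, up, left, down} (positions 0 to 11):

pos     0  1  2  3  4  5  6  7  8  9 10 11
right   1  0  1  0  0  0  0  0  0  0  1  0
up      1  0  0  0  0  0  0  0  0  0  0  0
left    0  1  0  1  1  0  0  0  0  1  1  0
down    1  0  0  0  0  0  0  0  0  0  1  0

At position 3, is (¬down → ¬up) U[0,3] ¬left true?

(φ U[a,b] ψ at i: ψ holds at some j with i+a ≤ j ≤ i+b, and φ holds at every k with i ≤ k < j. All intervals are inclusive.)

Need some j in [3,6] with ¬left, and (¬down → ¬up) at every k in [3,j-1].
  j=3: ¬left false.
  j=4: ¬left false.
  j=5: ¬left holds; (¬down → ¬up) holds at every k in [3,4] → satisfied.

Yes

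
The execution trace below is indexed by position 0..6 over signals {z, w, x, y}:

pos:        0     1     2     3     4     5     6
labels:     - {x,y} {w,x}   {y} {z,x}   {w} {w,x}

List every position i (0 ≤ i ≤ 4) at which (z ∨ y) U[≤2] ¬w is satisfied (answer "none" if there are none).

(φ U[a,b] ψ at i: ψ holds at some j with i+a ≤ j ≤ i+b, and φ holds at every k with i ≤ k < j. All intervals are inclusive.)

Evaluate at each i in [0,4]:
  i=0: ✓ (rhs at j=0)
  i=1: ✓ (rhs at j=1)
  i=2: ✗ (lhs fails at k=2 before rhs at j=3)
  i=3: ✓ (rhs at j=3)
  i=4: ✓ (rhs at j=4)

0, 1, 3, 4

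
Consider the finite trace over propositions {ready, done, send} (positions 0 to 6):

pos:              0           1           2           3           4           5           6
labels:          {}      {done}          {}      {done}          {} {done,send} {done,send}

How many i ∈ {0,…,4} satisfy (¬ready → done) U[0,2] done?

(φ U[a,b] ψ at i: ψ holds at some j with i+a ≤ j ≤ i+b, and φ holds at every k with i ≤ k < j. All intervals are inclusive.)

2

Evaluate at each i in [0,4]:
  i=0: ✗ (lhs fails at k=0 before rhs at j=1)
  i=1: ✓ (rhs at j=1)
  i=2: ✗ (lhs fails at k=2 before rhs at j=3)
  i=3: ✓ (rhs at j=3)
  i=4: ✗ (lhs fails at k=4 before rhs at j=5)
Positions where it holds: {1, 3} → 2.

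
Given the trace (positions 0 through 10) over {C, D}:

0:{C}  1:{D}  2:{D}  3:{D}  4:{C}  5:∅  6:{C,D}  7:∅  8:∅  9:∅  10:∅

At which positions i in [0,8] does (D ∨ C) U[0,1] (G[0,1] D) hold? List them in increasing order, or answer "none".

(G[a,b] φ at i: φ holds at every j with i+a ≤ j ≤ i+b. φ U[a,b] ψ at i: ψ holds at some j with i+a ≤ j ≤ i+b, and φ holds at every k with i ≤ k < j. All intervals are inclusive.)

0, 1, 2

Evaluate at each i in [0,8]:
  i=0: ✓ (rhs at j=1; lhs holds on [0,0])
  i=1: ✓ (rhs at j=1)
  i=2: ✓ (rhs at j=2)
  i=3: ✗ (no rhs in [3,4])
  i=4: ✗ (no rhs in [4,5])
  i=5: ✗ (no rhs in [5,6])
  i=6: ✗ (no rhs in [6,7])
  i=7: ✗ (no rhs in [7,8])
  i=8: ✗ (no rhs in [8,9])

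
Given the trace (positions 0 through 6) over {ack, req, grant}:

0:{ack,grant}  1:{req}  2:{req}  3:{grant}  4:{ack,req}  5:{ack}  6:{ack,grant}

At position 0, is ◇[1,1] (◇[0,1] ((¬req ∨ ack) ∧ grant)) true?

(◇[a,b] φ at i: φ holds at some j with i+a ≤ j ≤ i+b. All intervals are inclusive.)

Check ◇[0,1] ((¬req ∨ ack) ∧ grant) at each j in [1,1]:
  j=1: fails (none in [1,2])
No position in the window satisfies it → formula fails.

No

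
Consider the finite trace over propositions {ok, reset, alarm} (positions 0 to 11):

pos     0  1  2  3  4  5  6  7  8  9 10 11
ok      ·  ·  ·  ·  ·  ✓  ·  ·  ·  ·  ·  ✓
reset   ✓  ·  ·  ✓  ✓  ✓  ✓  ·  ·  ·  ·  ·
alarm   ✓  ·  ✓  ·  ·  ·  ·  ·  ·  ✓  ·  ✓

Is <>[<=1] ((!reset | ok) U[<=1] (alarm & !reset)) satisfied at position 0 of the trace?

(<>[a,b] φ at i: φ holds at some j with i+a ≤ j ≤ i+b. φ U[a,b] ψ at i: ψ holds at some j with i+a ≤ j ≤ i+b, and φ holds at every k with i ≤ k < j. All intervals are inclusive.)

True

Check ((!reset | ok) U[<=1] (alarm & !reset)) at each j in [0,1]:
  j=0: fails
  j=1: holds
Found at j=1 → formula holds.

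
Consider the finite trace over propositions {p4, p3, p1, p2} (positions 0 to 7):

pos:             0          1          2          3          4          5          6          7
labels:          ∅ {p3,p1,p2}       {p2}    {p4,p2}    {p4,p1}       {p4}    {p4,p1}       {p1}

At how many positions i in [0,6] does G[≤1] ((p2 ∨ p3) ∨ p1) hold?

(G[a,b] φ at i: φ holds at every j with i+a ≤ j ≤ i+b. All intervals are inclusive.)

4

Evaluate at each i in [0,6]:
  i=0: ✗ (fails at j=0)
  i=1: ✓ (all of [1,2])
  i=2: ✓ (all of [2,3])
  i=3: ✓ (all of [3,4])
  i=4: ✗ (fails at j=5)
  i=5: ✗ (fails at j=5)
  i=6: ✓ (all of [6,7])
Positions where it holds: {1, 2, 3, 6} → 4.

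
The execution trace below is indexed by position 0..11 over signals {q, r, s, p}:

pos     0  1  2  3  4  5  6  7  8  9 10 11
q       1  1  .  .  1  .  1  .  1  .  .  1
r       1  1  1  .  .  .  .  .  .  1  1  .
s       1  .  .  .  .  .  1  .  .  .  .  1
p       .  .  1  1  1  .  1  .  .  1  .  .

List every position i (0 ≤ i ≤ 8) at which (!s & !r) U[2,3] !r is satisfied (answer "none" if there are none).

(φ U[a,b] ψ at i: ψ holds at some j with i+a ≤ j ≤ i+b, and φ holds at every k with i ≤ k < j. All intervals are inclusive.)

3, 4

Evaluate at each i in [0,8]:
  i=0: ✗ (lhs fails at k=0 before rhs at j=3)
  i=1: ✗ (lhs fails at k=1 before rhs at j=3)
  i=2: ✗ (lhs fails at k=2 before rhs at j=4)
  i=3: ✓ (rhs at j=5; lhs holds on [3,4])
  i=4: ✓ (rhs at j=6; lhs holds on [4,5])
  i=5: ✗ (lhs fails at k=6 before rhs at j=7)
  i=6: ✗ (lhs fails at k=6 before rhs at j=8)
  i=7: ✗ (no rhs in [9,10])
  i=8: ✗ (lhs fails at k=9 before rhs at j=11)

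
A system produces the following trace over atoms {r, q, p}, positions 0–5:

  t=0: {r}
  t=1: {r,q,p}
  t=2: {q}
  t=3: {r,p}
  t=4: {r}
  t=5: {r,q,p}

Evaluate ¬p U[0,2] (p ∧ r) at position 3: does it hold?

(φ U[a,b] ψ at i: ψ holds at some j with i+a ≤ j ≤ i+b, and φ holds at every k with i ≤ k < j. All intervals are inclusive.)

Need some j in [3,5] with (p ∧ r), and ¬p at every k in [3,j-1].
  j=3: (p ∧ r) holds; no prefix to check → satisfied.

Holds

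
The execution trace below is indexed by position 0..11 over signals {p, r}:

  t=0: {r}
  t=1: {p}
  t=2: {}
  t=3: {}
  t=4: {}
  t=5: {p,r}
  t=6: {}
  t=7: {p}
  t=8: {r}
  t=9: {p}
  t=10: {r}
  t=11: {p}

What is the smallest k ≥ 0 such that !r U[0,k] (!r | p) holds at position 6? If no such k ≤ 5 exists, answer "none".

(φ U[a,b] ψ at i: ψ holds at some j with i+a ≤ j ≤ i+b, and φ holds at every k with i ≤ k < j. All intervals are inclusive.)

Need earliest j ≥ 6 with (!r | p), and !r at every k in [6,j-1].
  j=6: rhs holds (empty prefix). k = 0.

0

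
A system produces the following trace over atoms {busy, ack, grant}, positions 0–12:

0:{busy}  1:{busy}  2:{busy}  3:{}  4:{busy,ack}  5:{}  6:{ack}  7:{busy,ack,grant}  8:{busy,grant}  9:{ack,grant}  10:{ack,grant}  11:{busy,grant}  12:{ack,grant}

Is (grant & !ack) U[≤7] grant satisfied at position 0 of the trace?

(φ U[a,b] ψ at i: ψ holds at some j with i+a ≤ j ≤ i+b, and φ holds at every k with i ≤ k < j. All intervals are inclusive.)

No

Need some j in [0,7] with grant, and (grant & !ack) at every k in [0,j-1].
  j=0: grant false.
  j=1: grant false.
  j=2: grant false.
  j=3: grant false.
  j=4: grant false.
  j=5: grant false.
  j=6: grant false.
  j=7: grant holds, but (grant & !ack) fails at k=0 → not this j.
No j in the window works → until fails.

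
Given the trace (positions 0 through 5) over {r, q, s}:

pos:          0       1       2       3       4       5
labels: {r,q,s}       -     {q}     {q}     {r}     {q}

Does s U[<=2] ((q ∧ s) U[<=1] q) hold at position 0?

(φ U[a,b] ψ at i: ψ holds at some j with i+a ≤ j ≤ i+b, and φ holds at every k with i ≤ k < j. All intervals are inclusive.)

True

Need some j in [0,2] with ((q ∧ s) U[<=1] q), and s at every k in [0,j-1].
  j=0: ((q ∧ s) U[<=1] q) holds; no prefix to check → satisfied.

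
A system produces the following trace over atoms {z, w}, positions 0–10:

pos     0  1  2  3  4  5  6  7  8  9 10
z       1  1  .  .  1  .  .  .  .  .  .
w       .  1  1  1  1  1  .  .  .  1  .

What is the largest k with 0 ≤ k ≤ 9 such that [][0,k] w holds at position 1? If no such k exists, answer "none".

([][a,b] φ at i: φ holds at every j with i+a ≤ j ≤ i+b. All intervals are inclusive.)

w must hold from j=1 onward; find where it first fails.
  j=1: holds
  j=2: holds
  j=3: holds
  j=4: holds
  j=5: holds
  j=6: fails
Holds on [1,5], so largest k = 4.

4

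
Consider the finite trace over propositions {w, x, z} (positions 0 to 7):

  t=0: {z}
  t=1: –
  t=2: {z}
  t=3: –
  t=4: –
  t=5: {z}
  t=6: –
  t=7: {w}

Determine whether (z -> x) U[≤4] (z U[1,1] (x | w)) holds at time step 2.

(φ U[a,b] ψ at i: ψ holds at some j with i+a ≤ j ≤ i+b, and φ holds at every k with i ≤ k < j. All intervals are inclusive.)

Need some j in [2,6] with (z U[1,1] (x | w)), and (z -> x) at every k in [2,j-1].
  j=2: (z U[1,1] (x | w)) — fails.
  j=3: (z U[1,1] (x | w)) — fails.
  j=4: (z U[1,1] (x | w)) — fails.
  j=5: (z U[1,1] (x | w)) — fails.
  j=6: (z U[1,1] (x | w)) — fails.
No j in the window works → until fails.

No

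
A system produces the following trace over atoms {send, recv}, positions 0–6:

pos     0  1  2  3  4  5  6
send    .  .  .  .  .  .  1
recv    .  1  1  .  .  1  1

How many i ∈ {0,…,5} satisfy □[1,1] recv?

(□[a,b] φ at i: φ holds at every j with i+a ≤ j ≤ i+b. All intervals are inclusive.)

Evaluate at each i in [0,5]:
  i=0: ✓ (all of [1,1])
  i=1: ✓ (all of [2,2])
  i=2: ✗ (fails at j=3)
  i=3: ✗ (fails at j=4)
  i=4: ✓ (all of [5,5])
  i=5: ✓ (all of [6,6])
Positions where it holds: {0, 1, 4, 5} → 4.

4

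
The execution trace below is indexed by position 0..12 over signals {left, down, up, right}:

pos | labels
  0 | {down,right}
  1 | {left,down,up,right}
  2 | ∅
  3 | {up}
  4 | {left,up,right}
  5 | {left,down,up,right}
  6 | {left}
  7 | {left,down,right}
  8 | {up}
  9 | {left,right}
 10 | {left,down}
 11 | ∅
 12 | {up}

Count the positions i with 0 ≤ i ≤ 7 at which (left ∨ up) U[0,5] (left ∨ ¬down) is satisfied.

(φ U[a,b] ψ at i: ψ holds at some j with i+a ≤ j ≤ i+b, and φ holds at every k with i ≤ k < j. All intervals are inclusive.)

7

Evaluate at each i in [0,7]:
  i=0: ✗ (lhs fails at k=0 before rhs at j=1)
  i=1: ✓ (rhs at j=1)
  i=2: ✓ (rhs at j=2)
  i=3: ✓ (rhs at j=3)
  i=4: ✓ (rhs at j=4)
  i=5: ✓ (rhs at j=5)
  i=6: ✓ (rhs at j=6)
  i=7: ✓ (rhs at j=7)
Positions where it holds: {1, 2, 3, 4, 5, 6, 7} → 7.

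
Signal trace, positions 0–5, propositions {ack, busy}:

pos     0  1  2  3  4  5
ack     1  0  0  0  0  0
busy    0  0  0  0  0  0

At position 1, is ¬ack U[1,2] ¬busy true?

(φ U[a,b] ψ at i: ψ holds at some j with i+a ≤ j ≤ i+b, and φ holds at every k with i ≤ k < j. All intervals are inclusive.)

Yes

Need some j in [2,3] with ¬busy, and ¬ack at every k in [1,j-1].
  j=2: ¬busy holds; ¬ack holds at every k in [1,1] → satisfied.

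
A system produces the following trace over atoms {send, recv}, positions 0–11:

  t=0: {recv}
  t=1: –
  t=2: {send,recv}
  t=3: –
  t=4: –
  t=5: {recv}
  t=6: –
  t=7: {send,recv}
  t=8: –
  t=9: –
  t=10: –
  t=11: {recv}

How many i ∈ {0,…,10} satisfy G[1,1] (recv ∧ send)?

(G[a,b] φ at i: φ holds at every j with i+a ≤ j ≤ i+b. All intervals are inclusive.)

Evaluate at each i in [0,10]:
  i=0: ✗ (fails at j=1)
  i=1: ✓ (all of [2,2])
  i=2: ✗ (fails at j=3)
  i=3: ✗ (fails at j=4)
  i=4: ✗ (fails at j=5)
  i=5: ✗ (fails at j=6)
  i=6: ✓ (all of [7,7])
  i=7: ✗ (fails at j=8)
  i=8: ✗ (fails at j=9)
  i=9: ✗ (fails at j=10)
  i=10: ✗ (fails at j=11)
Positions where it holds: {1, 6} → 2.

2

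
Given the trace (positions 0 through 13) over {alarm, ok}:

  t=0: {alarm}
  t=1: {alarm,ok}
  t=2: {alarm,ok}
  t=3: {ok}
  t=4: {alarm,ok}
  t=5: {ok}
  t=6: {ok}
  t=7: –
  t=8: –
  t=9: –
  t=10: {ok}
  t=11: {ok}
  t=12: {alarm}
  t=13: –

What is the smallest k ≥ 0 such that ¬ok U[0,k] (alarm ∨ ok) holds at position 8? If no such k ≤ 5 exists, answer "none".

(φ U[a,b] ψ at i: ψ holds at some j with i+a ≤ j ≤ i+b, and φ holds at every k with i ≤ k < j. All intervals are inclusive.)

2

Need earliest j ≥ 8 with (alarm ∨ ok), and ¬ok at every k in [8,j-1].
  j=8: rhs fails.
  j=9: rhs fails.
  j=10: rhs holds; lhs holds on [8,9]. k = 2.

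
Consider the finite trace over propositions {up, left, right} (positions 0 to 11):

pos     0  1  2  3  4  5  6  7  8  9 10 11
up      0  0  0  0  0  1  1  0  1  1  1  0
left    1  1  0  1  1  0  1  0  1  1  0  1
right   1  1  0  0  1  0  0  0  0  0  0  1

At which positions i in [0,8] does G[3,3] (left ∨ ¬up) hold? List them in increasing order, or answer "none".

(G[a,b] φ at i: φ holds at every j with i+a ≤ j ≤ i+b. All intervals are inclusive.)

Evaluate at each i in [0,8]:
  i=0: ✓ (all of [3,3])
  i=1: ✓ (all of [4,4])
  i=2: ✗ (fails at j=5)
  i=3: ✓ (all of [6,6])
  i=4: ✓ (all of [7,7])
  i=5: ✓ (all of [8,8])
  i=6: ✓ (all of [9,9])
  i=7: ✗ (fails at j=10)
  i=8: ✓ (all of [11,11])

0, 1, 3, 4, 5, 6, 8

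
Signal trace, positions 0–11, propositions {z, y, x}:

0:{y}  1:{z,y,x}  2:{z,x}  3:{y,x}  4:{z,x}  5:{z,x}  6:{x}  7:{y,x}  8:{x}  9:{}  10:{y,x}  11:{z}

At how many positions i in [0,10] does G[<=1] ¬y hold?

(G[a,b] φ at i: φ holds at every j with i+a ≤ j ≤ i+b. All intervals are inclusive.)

3

Evaluate at each i in [0,10]:
  i=0: ✗ (fails at j=0)
  i=1: ✗ (fails at j=1)
  i=2: ✗ (fails at j=3)
  i=3: ✗ (fails at j=3)
  i=4: ✓ (all of [4,5])
  i=5: ✓ (all of [5,6])
  i=6: ✗ (fails at j=7)
  i=7: ✗ (fails at j=7)
  i=8: ✓ (all of [8,9])
  i=9: ✗ (fails at j=10)
  i=10: ✗ (fails at j=10)
Positions where it holds: {4, 5, 8} → 3.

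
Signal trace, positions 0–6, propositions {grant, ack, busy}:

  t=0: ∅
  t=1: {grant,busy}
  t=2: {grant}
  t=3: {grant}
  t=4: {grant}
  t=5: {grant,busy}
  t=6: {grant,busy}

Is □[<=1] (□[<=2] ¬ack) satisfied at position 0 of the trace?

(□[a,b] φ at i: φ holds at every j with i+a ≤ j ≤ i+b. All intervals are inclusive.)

Holds

Check □[<=2] ¬ack at every j in [0,1]:
  j=0: holds on [0,2]
  j=1: holds on [1,3]
All positions satisfy it → formula holds.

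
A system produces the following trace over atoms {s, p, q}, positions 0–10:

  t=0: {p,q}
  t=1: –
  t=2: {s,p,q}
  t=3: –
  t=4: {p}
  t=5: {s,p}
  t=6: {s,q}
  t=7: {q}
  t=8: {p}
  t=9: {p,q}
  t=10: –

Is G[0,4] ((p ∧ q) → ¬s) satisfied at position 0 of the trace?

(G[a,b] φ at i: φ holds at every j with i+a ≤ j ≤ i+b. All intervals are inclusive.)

No

Check ((p ∧ q) → ¬s) at every j in [0,4]:
  j=0: antecedent true; consequent true → ✓
  j=1: antecedent false → ✓
  j=2: antecedent true; consequent false → ✗
  j=3: antecedent false → ✓
  j=4: antecedent false → ✓
Fails at j=2 → formula fails.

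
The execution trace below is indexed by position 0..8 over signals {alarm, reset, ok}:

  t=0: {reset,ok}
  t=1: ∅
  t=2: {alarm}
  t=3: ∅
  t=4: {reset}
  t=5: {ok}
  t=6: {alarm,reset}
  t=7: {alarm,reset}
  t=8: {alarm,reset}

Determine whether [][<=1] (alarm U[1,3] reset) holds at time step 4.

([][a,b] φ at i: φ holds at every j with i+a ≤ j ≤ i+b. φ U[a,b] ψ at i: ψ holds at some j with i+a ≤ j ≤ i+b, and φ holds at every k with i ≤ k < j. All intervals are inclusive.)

Check (alarm U[1,3] reset) at every j in [4,5]:
  j=4: fails
  j=5: fails
Fails at j=4 → formula fails.

False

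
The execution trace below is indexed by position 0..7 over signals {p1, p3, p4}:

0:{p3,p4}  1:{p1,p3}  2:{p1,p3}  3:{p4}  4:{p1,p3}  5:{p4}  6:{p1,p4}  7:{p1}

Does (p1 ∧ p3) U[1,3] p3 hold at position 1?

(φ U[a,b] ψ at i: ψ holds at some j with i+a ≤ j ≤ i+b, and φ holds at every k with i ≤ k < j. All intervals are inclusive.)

Need some j in [2,4] with p3, and (p1 ∧ p3) at every k in [1,j-1].
  j=2: p3 holds; (p1 ∧ p3) holds at every k in [1,1] → satisfied.

True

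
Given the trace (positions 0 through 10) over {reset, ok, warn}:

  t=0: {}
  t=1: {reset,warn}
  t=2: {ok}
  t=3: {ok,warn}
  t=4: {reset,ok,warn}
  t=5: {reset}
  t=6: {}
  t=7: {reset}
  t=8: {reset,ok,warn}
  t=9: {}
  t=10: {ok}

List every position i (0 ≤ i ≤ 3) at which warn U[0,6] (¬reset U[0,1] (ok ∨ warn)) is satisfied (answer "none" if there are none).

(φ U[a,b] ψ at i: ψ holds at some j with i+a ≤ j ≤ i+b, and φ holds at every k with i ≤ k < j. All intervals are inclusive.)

Evaluate at each i in [0,3]:
  i=0: ✓ (rhs at j=0)
  i=1: ✓ (rhs at j=1)
  i=2: ✓ (rhs at j=2)
  i=3: ✓ (rhs at j=3)

0, 1, 2, 3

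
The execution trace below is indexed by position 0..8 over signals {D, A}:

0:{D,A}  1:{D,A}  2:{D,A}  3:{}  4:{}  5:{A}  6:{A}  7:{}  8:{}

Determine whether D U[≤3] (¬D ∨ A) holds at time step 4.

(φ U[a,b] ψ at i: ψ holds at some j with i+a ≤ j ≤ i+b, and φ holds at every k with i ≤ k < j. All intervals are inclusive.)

Need some j in [4,7] with (¬D ∨ A), and D at every k in [4,j-1].
  j=4: (¬D ∨ A) holds; no prefix to check → satisfied.

Holds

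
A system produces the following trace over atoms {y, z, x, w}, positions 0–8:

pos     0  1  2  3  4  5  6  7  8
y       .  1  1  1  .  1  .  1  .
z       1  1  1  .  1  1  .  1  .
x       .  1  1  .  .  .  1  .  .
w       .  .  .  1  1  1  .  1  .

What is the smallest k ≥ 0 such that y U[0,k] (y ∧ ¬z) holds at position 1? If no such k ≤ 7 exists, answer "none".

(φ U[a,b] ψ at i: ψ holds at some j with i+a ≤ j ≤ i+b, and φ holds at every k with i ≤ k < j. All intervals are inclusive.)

Need earliest j ≥ 1 with (y ∧ ¬z), and y at every k in [1,j-1].
  j=1: rhs fails.
  j=2: rhs fails.
  j=3: rhs holds; lhs holds on [1,2]. k = 2.

2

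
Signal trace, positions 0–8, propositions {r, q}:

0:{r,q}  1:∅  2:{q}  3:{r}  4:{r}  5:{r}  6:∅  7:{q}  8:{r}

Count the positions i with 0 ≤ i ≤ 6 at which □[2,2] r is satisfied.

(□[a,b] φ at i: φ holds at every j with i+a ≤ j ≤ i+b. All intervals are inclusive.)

Evaluate at each i in [0,6]:
  i=0: ✗ (fails at j=2)
  i=1: ✓ (all of [3,3])
  i=2: ✓ (all of [4,4])
  i=3: ✓ (all of [5,5])
  i=4: ✗ (fails at j=6)
  i=5: ✗ (fails at j=7)
  i=6: ✓ (all of [8,8])
Positions where it holds: {1, 2, 3, 6} → 4.

4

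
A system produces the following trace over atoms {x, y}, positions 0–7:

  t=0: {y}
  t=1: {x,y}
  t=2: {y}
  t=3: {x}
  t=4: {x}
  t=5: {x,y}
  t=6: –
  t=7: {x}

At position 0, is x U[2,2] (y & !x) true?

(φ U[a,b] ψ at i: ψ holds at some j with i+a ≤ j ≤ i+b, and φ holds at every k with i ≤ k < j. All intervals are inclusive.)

False

Need some j in [2,2] with (y & !x), and x at every k in [0,j-1].
  j=2: (y & !x) holds, but x fails at k=0 → not this j.
No j in the window works → until fails.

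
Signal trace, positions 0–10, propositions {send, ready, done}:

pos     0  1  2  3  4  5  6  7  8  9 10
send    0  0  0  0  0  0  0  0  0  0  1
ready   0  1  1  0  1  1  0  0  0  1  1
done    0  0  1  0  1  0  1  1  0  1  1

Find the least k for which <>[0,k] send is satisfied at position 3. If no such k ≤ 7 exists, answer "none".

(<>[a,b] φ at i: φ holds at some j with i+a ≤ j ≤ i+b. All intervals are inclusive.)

7

Scan j = 3,4,… for send:
  j=3: fails
  j=4: fails
  j=5: fails
  j=6: fails
  j=7: fails
  j=8: fails
  j=9: fails
  j=10: holds
First hit at j=10, so smallest k = 10-3 = 7.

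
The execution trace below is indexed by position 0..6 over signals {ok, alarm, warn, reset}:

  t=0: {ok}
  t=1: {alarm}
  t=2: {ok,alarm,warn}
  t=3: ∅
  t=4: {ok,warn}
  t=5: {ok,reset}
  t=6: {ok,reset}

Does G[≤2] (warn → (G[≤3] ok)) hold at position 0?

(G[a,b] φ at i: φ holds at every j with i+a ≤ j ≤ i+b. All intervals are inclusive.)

Check (warn → (G[≤3] ok)) at every j in [0,2]:
  j=0: antecedent false → ✓
  j=1: antecedent false → ✓
  j=2: antecedent true; consequent fails at 3 → ✗
Fails at j=2 → formula fails.

Does not hold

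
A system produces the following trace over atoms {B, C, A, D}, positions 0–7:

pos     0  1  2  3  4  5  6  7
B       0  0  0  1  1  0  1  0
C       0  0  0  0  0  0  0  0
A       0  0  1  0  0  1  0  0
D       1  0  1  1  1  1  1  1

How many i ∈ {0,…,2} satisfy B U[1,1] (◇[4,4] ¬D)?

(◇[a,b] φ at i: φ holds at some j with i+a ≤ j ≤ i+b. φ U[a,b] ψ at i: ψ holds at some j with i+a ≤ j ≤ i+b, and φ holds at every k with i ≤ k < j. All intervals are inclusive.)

Evaluate at each i in [0,2]:
  i=0: ✗ (no rhs in [1,1])
  i=1: ✗ (no rhs in [2,2])
  i=2: ✗ (no rhs in [3,3])
Positions where it holds: {} → 0.

0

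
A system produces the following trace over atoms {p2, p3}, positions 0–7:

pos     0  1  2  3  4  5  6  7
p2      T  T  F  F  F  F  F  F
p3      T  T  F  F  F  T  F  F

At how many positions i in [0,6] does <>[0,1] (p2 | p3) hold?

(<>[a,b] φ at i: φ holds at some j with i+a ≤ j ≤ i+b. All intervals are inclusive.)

4

Evaluate at each i in [0,6]:
  i=0: ✓ (witness j=0)
  i=1: ✓ (witness j=1)
  i=2: ✗ (none in [2,3])
  i=3: ✗ (none in [3,4])
  i=4: ✓ (witness j=5)
  i=5: ✓ (witness j=5)
  i=6: ✗ (none in [6,7])
Positions where it holds: {0, 1, 4, 5} → 4.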